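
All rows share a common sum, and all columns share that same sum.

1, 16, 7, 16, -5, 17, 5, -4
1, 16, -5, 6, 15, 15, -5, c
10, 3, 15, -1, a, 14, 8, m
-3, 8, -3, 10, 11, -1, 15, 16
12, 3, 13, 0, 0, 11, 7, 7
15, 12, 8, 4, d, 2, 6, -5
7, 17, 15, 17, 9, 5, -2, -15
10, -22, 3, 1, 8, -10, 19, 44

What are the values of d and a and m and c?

Rows 1 and 4 both sum to 53, so that's the common total.
The known cells in row 6 total 42, leaving 53 − 42 = 11 for the blank.
The known cells in row 2 total 43, leaving 53 − 43 = 10 for the blank.
The known cells in column 5 total 49, leaving 53 − 49 = 4 for the blank.
The known cells in row 3 total 53, leaving 53 − 53 = 0 for the blank.

d = 11, a = 4, m = 0, c = 10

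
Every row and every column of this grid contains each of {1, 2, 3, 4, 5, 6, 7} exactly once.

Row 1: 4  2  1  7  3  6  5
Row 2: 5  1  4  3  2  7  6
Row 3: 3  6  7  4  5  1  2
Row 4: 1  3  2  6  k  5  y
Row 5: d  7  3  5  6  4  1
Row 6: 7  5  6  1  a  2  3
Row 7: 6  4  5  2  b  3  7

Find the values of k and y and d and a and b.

Cell (5,1): row 5 already has {1, 3, 4, 5, 6, 7} → 2.
Cell (6,5): row 6 already has {1, 2, 3, 5, 6, 7} → 4.
Cell (7,5): row 7 already has {2, 3, 4, 5, 6, 7} → 1.
Cell (4,5): column 5 already has {1, 2, 3, 4, 5, 6} → 7.
Cell (4,7): row 4 already has {1, 2, 3, 5, 6, 7} → 4.

k = 7, y = 4, d = 2, a = 4, b = 1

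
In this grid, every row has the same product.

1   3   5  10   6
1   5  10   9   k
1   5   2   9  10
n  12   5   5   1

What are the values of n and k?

n = 3, k = 2

Rows 1 and 3 each multiply to 900, so every row has product 900.
Row 4: 12×5×5×1 = 300, so the missing entry is 900 ÷ 300 = 3.
Row 2: 1×5×10×9 = 450, so the missing entry is 900 ÷ 450 = 2.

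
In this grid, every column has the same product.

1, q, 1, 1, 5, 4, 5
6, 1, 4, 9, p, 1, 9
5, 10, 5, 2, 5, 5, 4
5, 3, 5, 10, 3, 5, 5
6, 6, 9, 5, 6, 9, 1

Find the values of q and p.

q = 5, p = 2

Columns 6 and 7 each multiply to 900, so every column has product 900.
Column 2: 1×10×3×6 = 180, so the missing entry is 900 ÷ 180 = 5.
Column 5: 5×5×3×6 = 450, so the missing entry is 900 ÷ 450 = 2.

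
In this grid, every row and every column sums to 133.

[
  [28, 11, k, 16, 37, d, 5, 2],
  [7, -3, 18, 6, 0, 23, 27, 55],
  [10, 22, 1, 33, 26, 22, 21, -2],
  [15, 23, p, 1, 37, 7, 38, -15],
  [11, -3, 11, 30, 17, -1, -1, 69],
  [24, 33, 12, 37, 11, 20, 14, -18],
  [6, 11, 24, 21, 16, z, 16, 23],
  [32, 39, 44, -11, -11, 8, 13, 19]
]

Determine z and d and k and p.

Row 4 has 15 + 23 + 1 + 37 + 7 + 38 − 15 = 106; the blank must be 133 − 106 = 27.
Column 3 has 18 + 1 + 27 + 11 + 12 + 24 + 44 = 137; the blank must be 133 − 137 = -4.
Row 7 has 6 + 11 + 24 + 21 + 16 + 16 + 23 = 117; the blank must be 133 − 117 = 16.
Row 1 has 28 + 11 − 4 + 16 + 37 + 5 + 2 = 95; the blank must be 133 − 95 = 38.

z = 16, d = 38, k = -4, p = 27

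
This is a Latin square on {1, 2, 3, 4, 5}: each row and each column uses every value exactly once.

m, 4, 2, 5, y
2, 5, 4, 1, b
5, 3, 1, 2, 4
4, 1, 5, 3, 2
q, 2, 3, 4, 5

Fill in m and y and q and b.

m = 3, y = 1, q = 1, b = 3

At (row 5, col 1): row 5 already has {2, 3, 4, 5}, so the value is 1.
Cell (2,5): row 2 already has {1, 2, 4, 5} → 3.
Cell (1,5): column 5 already has {2, 3, 4, 5} → 1.
At (row 1, col 1): row 1 already has {1, 2, 4, 5}, so the value is 3.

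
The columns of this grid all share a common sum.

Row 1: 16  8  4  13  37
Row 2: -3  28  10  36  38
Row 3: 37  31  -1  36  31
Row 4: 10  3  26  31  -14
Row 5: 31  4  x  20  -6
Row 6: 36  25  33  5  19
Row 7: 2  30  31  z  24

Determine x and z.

Columns 1 and 2 both add up to 129, so every column sums to 129.
Column 3: 4 + 10 − 1 + 26 + 33 + 31 = 103, so the missing entry is 129 − 103 = 26.
Column 4: 13 + 36 + 36 + 31 + 20 + 5 = 141, so the missing entry is 129 − 141 = -12.

x = 26, z = -12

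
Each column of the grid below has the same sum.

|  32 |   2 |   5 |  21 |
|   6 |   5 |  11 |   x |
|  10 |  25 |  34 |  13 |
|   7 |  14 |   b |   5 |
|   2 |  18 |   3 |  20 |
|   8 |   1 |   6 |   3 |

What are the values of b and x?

b = 6, x = 3

Columns 1 and 2 both add up to 65, so every column sums to 65.
Column 3: 5 + 11 + 34 + 3 + 6 = 59, so the missing entry is 65 − 59 = 6.
Column 4: 21 + 13 + 5 + 20 + 3 = 62, so the missing entry is 65 − 62 = 3.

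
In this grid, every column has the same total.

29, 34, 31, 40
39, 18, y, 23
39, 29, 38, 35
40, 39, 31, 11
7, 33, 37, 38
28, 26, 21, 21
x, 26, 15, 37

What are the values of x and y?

Columns 2 and 4 both add up to 205, so every column sums to 205.
Column 1: 29 + 39 + 39 + 40 + 7 + 28 = 182, so the missing entry is 205 − 182 = 23.
Column 3: 31 + 38 + 31 + 37 + 21 + 15 = 173, so the missing entry is 205 − 173 = 32.

x = 23, y = 32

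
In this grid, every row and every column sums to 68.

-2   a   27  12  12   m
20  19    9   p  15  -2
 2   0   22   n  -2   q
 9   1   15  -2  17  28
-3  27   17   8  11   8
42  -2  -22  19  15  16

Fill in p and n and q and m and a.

p = 7, n = 24, q = 22, m = -4, a = 23

Column 2: 19 + 0 + 1 + 27 − 2 = 45, so its missing entry is 68 − 45 = 23.
Row 1: -2 + 23 + 27 + 12 + 12 = 72, so its missing entry is 68 − 72 = -4.
Column 6: -4 − 2 + 28 + 8 + 16 = 46, so its missing entry is 68 − 46 = 22.
Row 3: 2 + 0 + 22 − 2 + 22 = 44, so its missing entry is 68 − 44 = 24.
Row 2: 20 + 19 + 9 + 15 − 2 = 61, so its missing entry is 68 − 61 = 7.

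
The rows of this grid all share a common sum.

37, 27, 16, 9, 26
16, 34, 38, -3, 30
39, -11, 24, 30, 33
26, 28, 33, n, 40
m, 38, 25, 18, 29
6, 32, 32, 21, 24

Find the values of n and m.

n = -12, m = 5

Rows 2 and 6 both add up to 115, so every row sums to 115.
Row 4: 26 + 28 + 33 + 40 = 127, so the missing entry is 115 − 127 = -12.
Row 5: 38 + 25 + 18 + 29 = 110, so the missing entry is 115 − 110 = 5.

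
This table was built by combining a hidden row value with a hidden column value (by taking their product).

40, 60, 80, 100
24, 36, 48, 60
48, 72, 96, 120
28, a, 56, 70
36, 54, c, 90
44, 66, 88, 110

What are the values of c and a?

c = 72, a = 42

Each row is a constant multiple of every other row — this is a multiplication table with the headers hidden.
Row 5 is 90/100 = 9/10 times row 1, so its entry in column 3 is 80 × 9/10 = 72.
Row 4 is 70/100 = 7/10 times row 1, so its entry in column 2 is 60 × 7/10 = 42.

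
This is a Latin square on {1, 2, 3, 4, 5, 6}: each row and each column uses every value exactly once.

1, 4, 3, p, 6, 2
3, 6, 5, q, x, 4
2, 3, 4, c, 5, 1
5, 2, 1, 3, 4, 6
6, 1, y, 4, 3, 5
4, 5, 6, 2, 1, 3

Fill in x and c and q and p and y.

x = 2, c = 6, q = 1, p = 5, y = 2

At (row 1, col 4): row 1 already has {1, 2, 3, 4, 6}, so the value is 5.
At (row 5, col 3): row 5 already has {1, 3, 4, 5, 6}, so the value is 2.
For row 2, column 5: column 5 already has {1, 3, 4, 5, 6}; that leaves 2.
For row 3, column 4: row 3 already has {1, 2, 3, 4, 5}; that leaves 6.
For row 2, column 4: row 2 already has {2, 3, 4, 5, 6}; that leaves 1.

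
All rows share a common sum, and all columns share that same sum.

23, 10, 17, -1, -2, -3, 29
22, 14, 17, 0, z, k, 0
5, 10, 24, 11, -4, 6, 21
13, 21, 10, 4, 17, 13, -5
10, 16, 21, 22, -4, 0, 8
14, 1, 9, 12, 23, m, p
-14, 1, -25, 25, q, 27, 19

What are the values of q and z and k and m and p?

q = 40, z = 3, k = 17, m = 13, p = 1

Rows 1 and 3 both sum to 73, so that's the common total.
The known cells in row 7 total 33, leaving 73 − 33 = 40 for the blank.
The known cells in column 5 total 70, leaving 73 − 70 = 3 for the blank.
The known cells in row 2 total 56, leaving 73 − 56 = 17 for the blank.
The known cells in column 6 total 60, leaving 73 − 60 = 13 for the blank.
The known cells in row 6 total 72, leaving 73 − 72 = 1 for the blank.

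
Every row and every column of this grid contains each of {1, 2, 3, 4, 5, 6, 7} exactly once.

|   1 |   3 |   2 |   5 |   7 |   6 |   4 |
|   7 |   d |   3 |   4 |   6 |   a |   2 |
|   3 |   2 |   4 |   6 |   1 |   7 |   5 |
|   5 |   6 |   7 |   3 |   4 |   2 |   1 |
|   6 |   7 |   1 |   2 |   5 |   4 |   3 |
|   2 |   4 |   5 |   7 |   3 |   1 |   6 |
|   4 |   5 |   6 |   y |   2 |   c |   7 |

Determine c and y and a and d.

At (row 2, col 2): column 2 already has {2, 3, 4, 5, 6, 7}, so the value is 1.
Cell (7,4): column 4 already has {2, 3, 4, 5, 6, 7} → 1.
Cell (7,6): row 7 already has {1, 2, 4, 5, 6, 7} → 3.
At (row 2, col 6): row 2 already has {1, 2, 3, 4, 6, 7}, so the value is 5.

c = 3, y = 1, a = 5, d = 1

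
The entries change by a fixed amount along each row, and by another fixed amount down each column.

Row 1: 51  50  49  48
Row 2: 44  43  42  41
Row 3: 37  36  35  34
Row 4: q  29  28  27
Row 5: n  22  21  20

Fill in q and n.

Along each row the entries change by -1 per step; down each column they change by -7.
Row 4: from 29 at column 2, stepping by -1 to column 1 gives 30.
Row 5: from 22 at column 2, stepping by -1 to column 1 gives 23.

q = 30, n = 23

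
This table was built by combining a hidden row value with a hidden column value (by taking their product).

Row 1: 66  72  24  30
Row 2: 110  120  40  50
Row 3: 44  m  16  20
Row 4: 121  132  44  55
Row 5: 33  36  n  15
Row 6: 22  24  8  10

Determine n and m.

n = 12, m = 48

Each row is a constant multiple of every other row — this is a multiplication table with the headers hidden.
Row 5 is 15/30 = 1/2 times row 1, so its entry in column 3 is 24 × 1/2 = 12.
Row 3 is 20/30 = 2/3 times row 1, so its entry in column 2 is 72 × 2/3 = 48.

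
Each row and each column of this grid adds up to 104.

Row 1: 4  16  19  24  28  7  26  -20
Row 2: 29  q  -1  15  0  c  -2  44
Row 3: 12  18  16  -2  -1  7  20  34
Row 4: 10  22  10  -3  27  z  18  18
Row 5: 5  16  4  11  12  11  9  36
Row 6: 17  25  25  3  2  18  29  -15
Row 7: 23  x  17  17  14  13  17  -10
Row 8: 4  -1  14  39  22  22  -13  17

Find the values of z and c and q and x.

z = 2, c = 24, q = -5, x = 13

The known cells in row 7 total 91, leaving 104 − 91 = 13 for the blank.
The known cells in column 2 total 109, leaving 104 − 109 = -5 for the blank.
The known cells in row 4 total 102, leaving 104 − 102 = 2 for the blank.
The known cells in row 2 total 80, leaving 104 − 80 = 24 for the blank.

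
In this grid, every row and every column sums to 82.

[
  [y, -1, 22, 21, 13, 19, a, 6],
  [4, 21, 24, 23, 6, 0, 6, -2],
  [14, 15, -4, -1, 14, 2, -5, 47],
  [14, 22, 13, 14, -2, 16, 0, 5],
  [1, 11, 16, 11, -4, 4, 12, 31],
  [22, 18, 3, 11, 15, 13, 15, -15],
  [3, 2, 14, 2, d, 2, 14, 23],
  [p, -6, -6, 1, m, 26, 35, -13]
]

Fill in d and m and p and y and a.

d = 22, m = 18, p = 27, y = -3, a = 5

The known cells in row 7 total 60, leaving 82 − 60 = 22 for the blank.
The known cells in column 5 total 64, leaving 82 − 64 = 18 for the blank.
The known cells in row 8 total 55, leaving 82 − 55 = 27 for the blank.
The known cells in column 1 total 85, leaving 82 − 85 = -3 for the blank.
The known cells in row 1 total 77, leaving 82 − 77 = 5 for the blank.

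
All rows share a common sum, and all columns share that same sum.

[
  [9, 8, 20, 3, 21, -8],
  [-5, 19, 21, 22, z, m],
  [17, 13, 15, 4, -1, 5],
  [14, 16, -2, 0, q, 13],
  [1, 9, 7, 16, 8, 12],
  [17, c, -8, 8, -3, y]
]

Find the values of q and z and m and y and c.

Rows 1 and 3 both sum to 53, so that's the common total.
The known cells in row 4 total 41, leaving 53 − 41 = 12 for the blank.
The known cells in column 2 total 65, leaving 53 − 65 = -12 for the blank.
The known cells in row 6 total 2, leaving 53 − 2 = 51 for the blank.
The known cells in column 6 total 73, leaving 53 − 73 = -20 for the blank.
The known cells in row 2 total 37, leaving 53 − 37 = 16 for the blank.

q = 12, z = 16, m = -20, y = 51, c = -12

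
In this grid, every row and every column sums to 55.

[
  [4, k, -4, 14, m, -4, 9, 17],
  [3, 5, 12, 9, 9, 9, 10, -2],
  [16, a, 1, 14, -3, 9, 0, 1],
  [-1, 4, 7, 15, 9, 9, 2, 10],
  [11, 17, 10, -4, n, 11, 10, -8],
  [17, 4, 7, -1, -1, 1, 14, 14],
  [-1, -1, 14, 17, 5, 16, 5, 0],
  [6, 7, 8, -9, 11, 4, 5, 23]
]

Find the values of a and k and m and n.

Row 3 has 16 + 1 + 14 − 3 + 9 + 0 + 1 = 38; the blank must be 55 − 38 = 17.
Column 2 has 5 + 17 + 4 + 17 + 4 − 1 + 7 = 53; the blank must be 55 − 53 = 2.
Row 1 has 4 + 2 − 4 + 14 − 4 + 9 + 17 = 38; the blank must be 55 − 38 = 17.
Row 5 has 11 + 17 + 10 − 4 + 11 + 10 − 8 = 47; the blank must be 55 − 47 = 8.

a = 17, k = 2, m = 17, n = 8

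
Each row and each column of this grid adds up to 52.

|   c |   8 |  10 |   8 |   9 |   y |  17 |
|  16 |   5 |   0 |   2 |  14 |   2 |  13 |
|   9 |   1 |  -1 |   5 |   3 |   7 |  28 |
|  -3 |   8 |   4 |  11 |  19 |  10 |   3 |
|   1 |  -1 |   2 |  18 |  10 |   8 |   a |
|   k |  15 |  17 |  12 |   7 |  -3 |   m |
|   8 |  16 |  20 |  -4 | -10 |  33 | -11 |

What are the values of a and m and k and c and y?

a = 14, m = -12, k = 16, c = 5, y = -5

The known cells in row 5 total 38, leaving 52 − 38 = 14 for the blank.
The known cells in column 7 total 64, leaving 52 − 64 = -12 for the blank.
The known cells in row 6 total 36, leaving 52 − 36 = 16 for the blank.
The known cells in column 1 total 47, leaving 52 − 47 = 5 for the blank.
The known cells in row 1 total 57, leaving 52 − 57 = -5 for the blank.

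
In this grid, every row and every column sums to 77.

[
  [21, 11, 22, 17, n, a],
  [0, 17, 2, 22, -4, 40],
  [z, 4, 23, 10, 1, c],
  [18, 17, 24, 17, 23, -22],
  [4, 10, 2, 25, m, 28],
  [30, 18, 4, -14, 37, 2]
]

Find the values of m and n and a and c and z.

m = 8, n = 12, a = -6, c = 35, z = 4

Row 5: 4 + 10 + 2 + 25 + 28 = 69, so its missing entry is 77 − 69 = 8.
Column 5: -4 + 1 + 23 + 8 + 37 = 65, so its missing entry is 77 − 65 = 12.
Column 1: 21 + 0 + 18 + 4 + 30 = 73, so its missing entry is 77 − 73 = 4.
Row 1: 21 + 11 + 22 + 17 + 12 = 83, so its missing entry is 77 − 83 = -6.
Row 3: 4 + 4 + 23 + 10 + 1 = 42, so its missing entry is 77 − 42 = 35.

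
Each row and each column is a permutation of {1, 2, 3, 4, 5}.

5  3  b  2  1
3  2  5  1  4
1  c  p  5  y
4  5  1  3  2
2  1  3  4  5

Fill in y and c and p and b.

y = 3, c = 4, p = 2, b = 4

Cell (3,5): column 5 already has {1, 2, 4, 5} → 3.
At (row 3, col 2): column 2 already has {1, 2, 3, 5}, so the value is 4.
At (row 3, col 3): row 3 already has {1, 3, 4, 5}, so the value is 2.
Cell (1,3): row 1 already has {1, 2, 3, 5} → 4.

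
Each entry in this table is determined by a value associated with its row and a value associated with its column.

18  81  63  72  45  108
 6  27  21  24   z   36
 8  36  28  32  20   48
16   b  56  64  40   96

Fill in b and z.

b = 72, z = 15

Each row is a constant multiple of every other row — this is a multiplication table with the headers hidden.
Row 4 is 96/108 = 8/9 times row 1, so its entry in column 2 is 81 × 8/9 = 72.
Row 2 is 36/108 = 1/3 times row 1, so its entry in column 5 is 45 × 1/3 = 15.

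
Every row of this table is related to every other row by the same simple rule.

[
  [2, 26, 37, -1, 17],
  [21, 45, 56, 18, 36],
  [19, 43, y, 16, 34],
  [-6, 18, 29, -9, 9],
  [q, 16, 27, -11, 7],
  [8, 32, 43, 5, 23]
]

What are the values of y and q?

The difference between any two rows is the same in every column — this is an addition table with the headers hidden.
Row 3 minus row 1 is 16 − (-1) = 17, so its entry in column 3 is 37 + 17 = 54.
Row 5 minus row 1 is -11 − (-1) = -10, so its entry in column 1 is 2 + (-10) = -8.

y = 54, q = -8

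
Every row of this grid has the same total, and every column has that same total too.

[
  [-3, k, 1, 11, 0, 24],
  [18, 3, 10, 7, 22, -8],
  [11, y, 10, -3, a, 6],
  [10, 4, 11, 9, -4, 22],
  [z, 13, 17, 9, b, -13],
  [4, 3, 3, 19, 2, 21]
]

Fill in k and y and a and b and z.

k = 19, y = 10, a = 18, b = 14, z = 12

Rows 2 and 4 both sum to 52, so that's the common total.
The known cells in row 1 total 33, leaving 52 − 33 = 19 for the blank.
The known cells in column 1 total 40, leaving 52 − 40 = 12 for the blank.
The known cells in row 5 total 38, leaving 52 − 38 = 14 for the blank.
The known cells in column 5 total 34, leaving 52 − 34 = 18 for the blank.
The known cells in row 3 total 42, leaving 52 − 42 = 10 for the blank.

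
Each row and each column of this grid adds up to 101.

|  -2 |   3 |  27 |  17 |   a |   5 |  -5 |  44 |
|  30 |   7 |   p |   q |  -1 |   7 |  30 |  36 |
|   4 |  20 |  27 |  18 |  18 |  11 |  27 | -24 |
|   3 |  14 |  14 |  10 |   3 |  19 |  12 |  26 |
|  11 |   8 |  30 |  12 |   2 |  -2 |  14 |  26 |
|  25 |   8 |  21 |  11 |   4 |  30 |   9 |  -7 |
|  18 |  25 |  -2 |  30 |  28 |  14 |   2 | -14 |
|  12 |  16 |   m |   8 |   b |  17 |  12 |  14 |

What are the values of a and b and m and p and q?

Row 1 has -2 + 3 + 27 + 17 + 5 − 5 + 44 = 89; the blank must be 101 − 89 = 12.
Column 5 has 12 − 1 + 18 + 3 + 2 + 4 + 28 = 66; the blank must be 101 − 66 = 35.
Row 8 has 12 + 16 + 8 + 35 + 17 + 12 + 14 = 114; the blank must be 101 − 114 = -13.
Column 3 has 27 + 27 + 14 + 30 + 21 − 2 − 13 = 104; the blank must be 101 − 104 = -3.
Row 2 has 30 + 7 − 3 − 1 + 7 + 30 + 36 = 106; the blank must be 101 − 106 = -5.

a = 12, b = 35, m = -13, p = -3, q = -5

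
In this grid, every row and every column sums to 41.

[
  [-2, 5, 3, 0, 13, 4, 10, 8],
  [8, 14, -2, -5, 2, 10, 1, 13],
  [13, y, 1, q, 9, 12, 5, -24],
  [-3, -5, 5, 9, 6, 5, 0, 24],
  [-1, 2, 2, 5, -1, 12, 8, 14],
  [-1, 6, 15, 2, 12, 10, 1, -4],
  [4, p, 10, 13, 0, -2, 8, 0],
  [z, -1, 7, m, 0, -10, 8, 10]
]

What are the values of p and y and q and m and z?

The known cells in row 7 total 33, leaving 41 − 33 = 8 for the blank.
The known cells in column 2 total 29, leaving 41 − 29 = 12 for the blank.
The known cells in column 1 total 18, leaving 41 − 18 = 23 for the blank.
The known cells in row 8 total 37, leaving 41 − 37 = 4 for the blank.
The known cells in row 3 total 28, leaving 41 − 28 = 13 for the blank.

p = 8, y = 12, q = 13, m = 4, z = 23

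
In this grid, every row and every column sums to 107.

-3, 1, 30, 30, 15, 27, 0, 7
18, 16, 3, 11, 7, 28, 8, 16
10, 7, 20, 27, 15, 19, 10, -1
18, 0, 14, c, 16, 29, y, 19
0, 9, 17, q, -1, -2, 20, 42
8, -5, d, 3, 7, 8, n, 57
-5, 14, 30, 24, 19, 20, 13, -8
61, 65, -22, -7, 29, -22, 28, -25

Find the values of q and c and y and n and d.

q = 22, c = -3, y = 14, n = 14, d = 15

The known cells in row 5 total 85, leaving 107 − 85 = 22 for the blank.
The known cells in column 4 total 110, leaving 107 − 110 = -3 for the blank.
The known cells in row 4 total 93, leaving 107 − 93 = 14 for the blank.
The known cells in column 7 total 93, leaving 107 − 93 = 14 for the blank.
The known cells in row 6 total 92, leaving 107 − 92 = 15 for the blank.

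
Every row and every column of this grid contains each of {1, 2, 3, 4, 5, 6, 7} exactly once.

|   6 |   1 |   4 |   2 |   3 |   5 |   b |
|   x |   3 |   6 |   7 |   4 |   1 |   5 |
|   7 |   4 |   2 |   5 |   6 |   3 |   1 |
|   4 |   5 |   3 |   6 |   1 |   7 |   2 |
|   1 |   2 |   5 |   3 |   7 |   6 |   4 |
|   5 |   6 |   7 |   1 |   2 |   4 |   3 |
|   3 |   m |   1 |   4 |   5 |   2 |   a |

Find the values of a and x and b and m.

Cell (2,1): row 2 already has {1, 3, 4, 5, 6, 7} → 2.
For row 7, column 2: column 2 already has {1, 2, 3, 4, 5, 6}; that leaves 7.
At (row 7, col 7): row 7 already has {1, 2, 3, 4, 5, 7}, so the value is 6.
At (row 1, col 7): row 1 already has {1, 2, 3, 4, 5, 6}, so the value is 7.

a = 6, x = 2, b = 7, m = 7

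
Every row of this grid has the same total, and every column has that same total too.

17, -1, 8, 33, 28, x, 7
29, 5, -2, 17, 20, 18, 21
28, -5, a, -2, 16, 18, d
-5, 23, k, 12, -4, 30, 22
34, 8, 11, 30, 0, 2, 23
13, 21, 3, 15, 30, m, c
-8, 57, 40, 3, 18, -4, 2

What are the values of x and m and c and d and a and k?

Rows 2 and 5 both sum to 108, so that's the common total.
Row 1 has 17 − 1 + 8 + 33 + 28 + 7 = 92; the blank must be 108 − 92 = 16.
Column 6 has 16 + 18 + 18 + 30 + 2 − 4 = 80; the blank must be 108 − 80 = 28.
Row 6 has 13 + 21 + 3 + 15 + 30 + 28 = 110; the blank must be 108 − 110 = -2.
Column 7 has 7 + 21 + 22 + 23 − 2 + 2 = 73; the blank must be 108 − 73 = 35.
Row 3 has 28 − 5 − 2 + 16 + 18 + 35 = 90; the blank must be 108 − 90 = 18.
Row 4 has -5 + 23 + 12 − 4 + 30 + 22 = 78; the blank must be 108 − 78 = 30.

x = 16, m = 28, c = -2, d = 35, a = 18, k = 30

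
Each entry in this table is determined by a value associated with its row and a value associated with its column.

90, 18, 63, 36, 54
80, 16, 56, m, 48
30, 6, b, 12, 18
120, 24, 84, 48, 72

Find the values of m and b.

m = 32, b = 21

Each row is a constant multiple of every other row — this is a multiplication table with the headers hidden.
Row 2 is 80/90 = 8/9 times row 1, so its entry in column 4 is 36 × 8/9 = 32.
Row 3 is 30/90 = 1/3 times row 1, so its entry in column 3 is 63 × 1/3 = 21.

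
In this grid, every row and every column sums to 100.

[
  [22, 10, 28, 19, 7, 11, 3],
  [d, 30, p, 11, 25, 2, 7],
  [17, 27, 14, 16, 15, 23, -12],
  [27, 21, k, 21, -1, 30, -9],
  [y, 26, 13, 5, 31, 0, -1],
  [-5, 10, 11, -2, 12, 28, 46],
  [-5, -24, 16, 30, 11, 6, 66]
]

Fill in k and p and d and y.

The known cells in row 4 total 89, leaving 100 − 89 = 11 for the blank.
The known cells in column 3 total 93, leaving 100 − 93 = 7 for the blank.
The known cells in row 2 total 82, leaving 100 − 82 = 18 for the blank.
The known cells in row 5 total 74, leaving 100 − 74 = 26 for the blank.

k = 11, p = 7, d = 18, y = 26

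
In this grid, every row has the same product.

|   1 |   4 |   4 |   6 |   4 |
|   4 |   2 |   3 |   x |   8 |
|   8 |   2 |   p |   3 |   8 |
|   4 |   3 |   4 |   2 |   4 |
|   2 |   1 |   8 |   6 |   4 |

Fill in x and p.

x = 2, p = 1

Rows 4 and 5 each multiply to 384, so every row has product 384.
Row 2: 4×2×3×8 = 192, so the missing entry is 384 ÷ 192 = 2.
Row 3: 8×2×3×8 = 384, so the missing entry is 384 ÷ 384 = 1.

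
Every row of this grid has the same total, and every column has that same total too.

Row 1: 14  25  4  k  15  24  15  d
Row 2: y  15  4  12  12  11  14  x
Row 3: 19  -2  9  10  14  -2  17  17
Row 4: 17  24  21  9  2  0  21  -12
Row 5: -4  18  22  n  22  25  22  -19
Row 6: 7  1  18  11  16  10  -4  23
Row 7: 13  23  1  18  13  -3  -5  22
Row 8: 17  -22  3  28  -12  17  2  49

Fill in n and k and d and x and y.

Rows 3 and 4 both sum to 82, so that's the common total.
Row 5 has -4 + 18 + 22 + 22 + 25 + 22 − 19 = 86; the blank must be 82 − 86 = -4.
Column 4 has 12 + 10 + 9 − 4 + 11 + 18 + 28 = 84; the blank must be 82 − 84 = -2.
Row 1 has 14 + 25 + 4 − 2 + 15 + 24 + 15 = 95; the blank must be 82 − 95 = -13.
Column 8 has -13 + 17 − 12 − 19 + 23 + 22 + 49 = 67; the blank must be 82 − 67 = 15.
Row 2 has 15 + 4 + 12 + 12 + 11 + 14 + 15 = 83; the blank must be 82 − 83 = -1.

n = -4, k = -2, d = -13, x = 15, y = -1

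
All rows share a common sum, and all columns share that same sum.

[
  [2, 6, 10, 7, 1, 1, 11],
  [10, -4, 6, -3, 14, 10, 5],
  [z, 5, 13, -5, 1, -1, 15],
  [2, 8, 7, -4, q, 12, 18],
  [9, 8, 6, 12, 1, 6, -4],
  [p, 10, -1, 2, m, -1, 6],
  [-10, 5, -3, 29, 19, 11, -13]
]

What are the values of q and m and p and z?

q = -5, m = 7, p = 15, z = 10

Rows 1 and 2 both sum to 38, so that's the common total.
The known cells in row 3 total 28, leaving 38 − 28 = 10 for the blank.
The known cells in column 1 total 23, leaving 38 − 23 = 15 for the blank.
The known cells in row 6 total 31, leaving 38 − 31 = 7 for the blank.
The known cells in row 4 total 43, leaving 38 − 43 = -5 for the blank.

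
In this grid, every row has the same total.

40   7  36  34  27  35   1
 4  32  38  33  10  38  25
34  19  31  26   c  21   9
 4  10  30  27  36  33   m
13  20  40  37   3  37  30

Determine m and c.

m = 40, c = 40

The complete rows each total 180.
Row 4 is missing 180 − 140 = 40 (since 4 + 10 + 30 + 27 + 36 + 33 = 140).
Row 3 is missing 180 − 140 = 40 (since 34 + 19 + 31 + 26 + 21 + 9 = 140).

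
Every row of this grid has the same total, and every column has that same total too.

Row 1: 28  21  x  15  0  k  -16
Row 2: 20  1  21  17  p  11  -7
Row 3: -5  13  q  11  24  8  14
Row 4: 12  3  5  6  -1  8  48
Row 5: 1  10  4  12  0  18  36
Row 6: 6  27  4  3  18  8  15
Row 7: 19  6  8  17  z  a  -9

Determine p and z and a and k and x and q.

Rows 4 and 5 both sum to 81, so that's the common total.
Row 2: 20 + 1 + 21 + 17 + 11 − 7 = 63, so its missing entry is 81 − 63 = 18.
Column 5: 0 + 18 + 24 − 1 + 0 + 18 = 59, so its missing entry is 81 − 59 = 22.
Row 7: 19 + 6 + 8 + 17 + 22 − 9 = 63, so its missing entry is 81 − 63 = 18.
Column 6: 11 + 8 + 8 + 18 + 8 + 18 = 71, so its missing entry is 81 − 71 = 10.
Row 1: 28 + 21 + 15 + 0 + 10 − 16 = 58, so its missing entry is 81 − 58 = 23.
Row 3: -5 + 13 + 11 + 24 + 8 + 14 = 65, so its missing entry is 81 − 65 = 16.

p = 18, z = 22, a = 18, k = 10, x = 23, q = 16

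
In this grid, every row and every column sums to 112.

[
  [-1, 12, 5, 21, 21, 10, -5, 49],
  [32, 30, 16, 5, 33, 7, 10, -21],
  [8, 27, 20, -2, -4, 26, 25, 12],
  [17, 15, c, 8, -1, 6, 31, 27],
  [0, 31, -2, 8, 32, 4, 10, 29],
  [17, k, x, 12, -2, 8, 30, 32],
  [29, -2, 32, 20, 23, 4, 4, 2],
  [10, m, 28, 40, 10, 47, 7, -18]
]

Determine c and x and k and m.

Row 4: 17 + 15 + 8 − 1 + 6 + 31 + 27 = 103, so its missing entry is 112 − 103 = 9.
Row 8: 10 + 28 + 40 + 10 + 47 + 7 − 18 = 124, so its missing entry is 112 − 124 = -12.
Column 2: 12 + 30 + 27 + 15 + 31 − 2 − 12 = 101, so its missing entry is 112 − 101 = 11.
Row 6: 17 + 11 + 12 − 2 + 8 + 30 + 32 = 108, so its missing entry is 112 − 108 = 4.

c = 9, x = 4, k = 11, m = -12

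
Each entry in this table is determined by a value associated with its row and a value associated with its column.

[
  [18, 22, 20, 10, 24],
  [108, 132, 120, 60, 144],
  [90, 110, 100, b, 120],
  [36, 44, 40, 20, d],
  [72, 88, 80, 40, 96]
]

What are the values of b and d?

b = 50, d = 48

Each row is a constant multiple of every other row — this is a multiplication table with the headers hidden.
Row 3 is 100/20 = 5/1 times row 1, so its entry in column 4 is 10 × 5/1 = 50.
Row 4 is 40/20 = 2/1 times row 1, so its entry in column 5 is 24 × 2/1 = 48.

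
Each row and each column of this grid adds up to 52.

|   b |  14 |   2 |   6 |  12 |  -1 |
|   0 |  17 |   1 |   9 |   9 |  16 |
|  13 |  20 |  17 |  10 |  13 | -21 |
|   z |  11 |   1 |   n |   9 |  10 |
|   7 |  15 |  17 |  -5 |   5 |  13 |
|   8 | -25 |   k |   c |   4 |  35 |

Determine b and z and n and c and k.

b = 19, z = 5, n = 16, c = 16, k = 14

The known cells in row 1 total 33, leaving 52 − 33 = 19 for the blank.
The known cells in column 1 total 47, leaving 52 − 47 = 5 for the blank.
The known cells in row 4 total 36, leaving 52 − 36 = 16 for the blank.
The known cells in column 4 total 36, leaving 52 − 36 = 16 for the blank.
The known cells in row 6 total 38, leaving 52 − 38 = 14 for the blank.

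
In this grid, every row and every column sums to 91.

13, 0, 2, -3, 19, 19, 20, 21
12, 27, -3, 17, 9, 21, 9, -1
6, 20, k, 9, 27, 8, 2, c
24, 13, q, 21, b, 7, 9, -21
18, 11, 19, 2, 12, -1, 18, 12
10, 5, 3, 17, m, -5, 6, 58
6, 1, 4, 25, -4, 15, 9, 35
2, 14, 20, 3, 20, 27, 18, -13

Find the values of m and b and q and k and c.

m = -3, b = 11, q = 27, k = 19, c = 0

Column 8: 21 − 1 − 21 + 12 + 58 + 35 − 13 = 91, so its missing entry is 91 − 91 = 0.
Row 6: 10 + 5 + 3 + 17 − 5 + 6 + 58 = 94, so its missing entry is 91 − 94 = -3.
Column 5: 19 + 9 + 27 + 12 − 3 − 4 + 20 = 80, so its missing entry is 91 − 80 = 11.
Row 3: 6 + 20 + 9 + 27 + 8 + 2 + 0 = 72, so its missing entry is 91 − 72 = 19.
Row 4: 24 + 13 + 21 + 11 + 7 + 9 − 21 = 64, so its missing entry is 91 − 64 = 27.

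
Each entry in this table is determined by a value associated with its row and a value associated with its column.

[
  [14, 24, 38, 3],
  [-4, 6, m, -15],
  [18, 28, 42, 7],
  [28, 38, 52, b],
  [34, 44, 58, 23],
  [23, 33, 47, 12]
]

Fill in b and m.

b = 17, m = 20

The difference between any two rows is the same in every column — this is an addition table with the headers hidden.
Row 4 minus row 1 is 38 − 24 = 14, so its entry in column 4 is 3 + 14 = 17.
Row 2 minus row 1 is 6 − 24 = -18, so its entry in column 3 is 38 + (-18) = 20.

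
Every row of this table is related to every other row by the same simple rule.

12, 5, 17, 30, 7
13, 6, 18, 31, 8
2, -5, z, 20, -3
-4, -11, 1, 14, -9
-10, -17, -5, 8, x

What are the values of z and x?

z = 7, x = -15

The difference between any two rows is the same in every column — this is an addition table with the headers hidden.
Row 3 minus row 1 is -5 − 5 = -10, so its entry in column 3 is 17 + (-10) = 7.
Row 5 minus row 1 is -17 − 5 = -22, so its entry in column 5 is 7 + (-22) = -15.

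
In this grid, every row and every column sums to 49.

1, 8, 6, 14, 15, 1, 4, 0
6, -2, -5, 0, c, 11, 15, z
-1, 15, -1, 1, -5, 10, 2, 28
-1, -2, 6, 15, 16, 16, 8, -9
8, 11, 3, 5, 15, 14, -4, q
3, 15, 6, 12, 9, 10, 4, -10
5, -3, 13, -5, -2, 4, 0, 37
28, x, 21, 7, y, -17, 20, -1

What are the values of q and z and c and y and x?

Column 2: 8 − 2 + 15 − 2 + 11 + 15 − 3 = 42, so its missing entry is 49 − 42 = 7.
Row 8: 28 + 7 + 21 + 7 − 17 + 20 − 1 = 65, so its missing entry is 49 − 65 = -16.
Column 5: 15 − 5 + 16 + 15 + 9 − 2 − 16 = 32, so its missing entry is 49 − 32 = 17.
Row 2: 6 − 2 − 5 + 0 + 17 + 11 + 15 = 42, so its missing entry is 49 − 42 = 7.
Row 5: 8 + 11 + 3 + 5 + 15 + 14 − 4 = 52, so its missing entry is 49 − 52 = -3.

q = -3, z = 7, c = 17, y = -16, x = 7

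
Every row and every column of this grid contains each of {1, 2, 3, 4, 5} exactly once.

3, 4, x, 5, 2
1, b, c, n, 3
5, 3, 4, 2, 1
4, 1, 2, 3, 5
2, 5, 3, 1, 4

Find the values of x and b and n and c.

x = 1, b = 2, n = 4, c = 5

Cell (2,2): column 2 already has {1, 3, 4, 5} → 2.
Cell (2,4): column 4 already has {1, 2, 3, 5} → 4.
For row 2, column 3: row 2 already has {1, 2, 3, 4}; that leaves 5.
For row 1, column 3: row 1 already has {2, 3, 4, 5}; that leaves 1.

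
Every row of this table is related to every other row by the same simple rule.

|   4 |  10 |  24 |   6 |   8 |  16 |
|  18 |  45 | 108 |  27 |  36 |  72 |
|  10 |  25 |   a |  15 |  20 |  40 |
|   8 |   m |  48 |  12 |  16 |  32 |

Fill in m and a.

Each row is a constant multiple of every other row — this is a multiplication table with the headers hidden.
Row 4 is 12/6 = 2/1 times row 1, so its entry in column 2 is 10 × 2/1 = 20.
Row 3 is 15/6 = 5/2 times row 1, so its entry in column 3 is 24 × 5/2 = 60.

m = 20, a = 60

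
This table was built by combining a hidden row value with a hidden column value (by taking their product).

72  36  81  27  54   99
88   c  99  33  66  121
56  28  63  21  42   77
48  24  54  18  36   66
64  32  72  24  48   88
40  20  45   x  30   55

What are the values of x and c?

Each row is a constant multiple of every other row — this is a multiplication table with the headers hidden.
Row 6 is 40/72 = 5/9 times row 1, so its entry in column 4 is 27 × 5/9 = 15.
Row 2 is 88/72 = 11/9 times row 1, so its entry in column 2 is 36 × 11/9 = 44.

x = 15, c = 44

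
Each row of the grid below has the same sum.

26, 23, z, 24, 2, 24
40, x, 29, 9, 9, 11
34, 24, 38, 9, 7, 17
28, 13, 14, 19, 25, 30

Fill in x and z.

Row 3 sums to 129 and so does row 4; that's the common total.
In row 2 the known cells total 98, leaving 129 − 98 = 31.
In row 1 the known cells total 99, leaving 129 − 99 = 30.

x = 31, z = 30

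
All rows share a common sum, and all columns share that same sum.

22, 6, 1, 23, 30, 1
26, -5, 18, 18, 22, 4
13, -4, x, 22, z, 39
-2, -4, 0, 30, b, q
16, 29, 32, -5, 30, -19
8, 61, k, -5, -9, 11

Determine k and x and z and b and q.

k = 17, x = 15, z = -2, b = 12, q = 47

Rows 1 and 2 both sum to 83, so that's the common total.
Column 6 has 1 + 4 + 39 − 19 + 11 = 36; the blank must be 83 − 36 = 47.
Row 4 has -2 − 4 + 0 + 30 + 47 = 71; the blank must be 83 − 71 = 12.
Column 5 has 30 + 22 + 12 + 30 − 9 = 85; the blank must be 83 − 85 = -2.
Row 3 has 13 − 4 + 22 − 2 + 39 = 68; the blank must be 83 − 68 = 15.
Row 6 has 8 + 61 − 5 − 9 + 11 = 66; the blank must be 83 − 66 = 17.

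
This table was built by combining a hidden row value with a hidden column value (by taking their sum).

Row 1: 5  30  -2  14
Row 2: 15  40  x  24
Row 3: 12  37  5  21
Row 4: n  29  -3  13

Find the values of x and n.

The difference between any two rows is the same in every column — this is an addition table with the headers hidden.
Row 2 minus row 1 is 40 − 30 = 10, so its entry in column 3 is -2 + 10 = 8.
Row 4 minus row 1 is 29 − 30 = -1, so its entry in column 1 is 5 + (-1) = 4.

x = 8, n = 4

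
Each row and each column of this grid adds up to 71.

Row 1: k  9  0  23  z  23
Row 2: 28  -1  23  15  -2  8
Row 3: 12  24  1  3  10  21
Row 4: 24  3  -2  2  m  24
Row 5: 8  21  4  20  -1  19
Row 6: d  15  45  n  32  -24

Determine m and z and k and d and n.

m = 20, z = 12, k = 4, d = -5, n = 8

Row 4 has 24 + 3 − 2 + 2 + 24 = 51; the blank must be 71 − 51 = 20.
Column 5 has -2 + 10 + 20 − 1 + 32 = 59; the blank must be 71 − 59 = 12.
Row 1 has 9 + 0 + 23 + 12 + 23 = 67; the blank must be 71 − 67 = 4.
Column 1 has 4 + 28 + 12 + 24 + 8 = 76; the blank must be 71 − 76 = -5.
Row 6 has -5 + 15 + 45 + 32 − 24 = 63; the blank must be 71 − 63 = 8.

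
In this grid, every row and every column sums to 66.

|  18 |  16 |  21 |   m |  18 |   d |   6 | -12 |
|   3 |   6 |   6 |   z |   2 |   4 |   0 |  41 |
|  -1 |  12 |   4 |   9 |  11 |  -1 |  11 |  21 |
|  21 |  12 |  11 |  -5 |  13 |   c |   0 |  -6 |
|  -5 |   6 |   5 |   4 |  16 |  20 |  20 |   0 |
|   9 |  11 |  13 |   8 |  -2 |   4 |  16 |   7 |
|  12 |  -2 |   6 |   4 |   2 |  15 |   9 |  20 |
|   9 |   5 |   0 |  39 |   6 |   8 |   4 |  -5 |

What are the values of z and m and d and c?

z = 4, m = 3, d = -4, c = 20

Row 2: 3 + 6 + 6 + 2 + 4 + 0 + 41 = 62, so its missing entry is 66 − 62 = 4.
Column 4: 4 + 9 − 5 + 4 + 8 + 4 + 39 = 63, so its missing entry is 66 − 63 = 3.
Row 4: 21 + 12 + 11 − 5 + 13 + 0 − 6 = 46, so its missing entry is 66 − 46 = 20.
Row 1: 18 + 16 + 21 + 3 + 18 + 6 − 12 = 70, so its missing entry is 66 − 70 = -4.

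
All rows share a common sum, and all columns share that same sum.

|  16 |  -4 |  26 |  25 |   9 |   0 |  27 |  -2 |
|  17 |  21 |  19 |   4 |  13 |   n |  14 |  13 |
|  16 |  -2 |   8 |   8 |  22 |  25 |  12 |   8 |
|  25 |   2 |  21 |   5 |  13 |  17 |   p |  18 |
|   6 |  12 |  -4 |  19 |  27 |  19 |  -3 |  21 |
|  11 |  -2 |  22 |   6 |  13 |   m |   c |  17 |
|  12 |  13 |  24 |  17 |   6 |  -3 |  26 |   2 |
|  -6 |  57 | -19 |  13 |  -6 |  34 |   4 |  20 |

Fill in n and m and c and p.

n = -4, m = 9, c = 21, p = -4

Rows 1 and 3 both sum to 97, so that's the common total.
The known cells in row 4 total 101, leaving 97 − 101 = -4 for the blank.
The known cells in column 7 total 76, leaving 97 − 76 = 21 for the blank.
The known cells in row 6 total 88, leaving 97 − 88 = 9 for the blank.
The known cells in row 2 total 101, leaving 97 − 101 = -4 for the blank.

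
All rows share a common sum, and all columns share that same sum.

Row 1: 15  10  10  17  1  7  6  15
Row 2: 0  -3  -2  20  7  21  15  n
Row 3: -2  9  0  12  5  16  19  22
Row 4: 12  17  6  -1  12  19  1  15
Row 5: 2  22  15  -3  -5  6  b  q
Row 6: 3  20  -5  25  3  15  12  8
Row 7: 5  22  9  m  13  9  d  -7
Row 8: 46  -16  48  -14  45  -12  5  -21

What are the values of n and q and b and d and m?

n = 23, q = 26, b = 18, d = 5, m = 25

Rows 1 and 3 both sum to 81, so that's the common total.
The known cells in row 2 total 58, leaving 81 − 58 = 23 for the blank.
The known cells in column 4 total 56, leaving 81 − 56 = 25 for the blank.
The known cells in row 7 total 76, leaving 81 − 76 = 5 for the blank.
The known cells in column 7 total 63, leaving 81 − 63 = 18 for the blank.
The known cells in row 5 total 55, leaving 81 − 55 = 26 for the blank.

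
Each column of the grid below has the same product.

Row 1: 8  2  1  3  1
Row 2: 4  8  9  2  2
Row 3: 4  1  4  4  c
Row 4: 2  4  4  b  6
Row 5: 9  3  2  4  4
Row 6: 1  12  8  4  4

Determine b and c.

b = 6, c = 12

Columns 1 and 2 each multiply to 2304, so every column has product 2304.
Column 4: 3×2×4×4×4 = 384, so the missing entry is 2304 ÷ 384 = 6.
Column 5: 1×2×6×4×4 = 192, so the missing entry is 2304 ÷ 192 = 12.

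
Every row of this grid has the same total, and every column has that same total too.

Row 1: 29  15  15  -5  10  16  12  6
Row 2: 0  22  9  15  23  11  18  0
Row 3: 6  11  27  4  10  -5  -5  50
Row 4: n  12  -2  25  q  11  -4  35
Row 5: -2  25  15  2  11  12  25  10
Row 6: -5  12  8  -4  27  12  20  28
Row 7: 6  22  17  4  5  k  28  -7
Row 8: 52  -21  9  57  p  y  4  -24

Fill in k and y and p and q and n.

k = 23, y = 18, p = 3, q = 9, n = 12

Rows 1 and 2 both sum to 98, so that's the common total.
The known cells in row 7 total 75, leaving 98 − 75 = 23 for the blank.
The known cells in column 1 total 86, leaving 98 − 86 = 12 for the blank.
The known cells in row 4 total 89, leaving 98 − 89 = 9 for the blank.
The known cells in column 5 total 95, leaving 98 − 95 = 3 for the blank.
The known cells in row 8 total 80, leaving 98 − 80 = 18 for the blank.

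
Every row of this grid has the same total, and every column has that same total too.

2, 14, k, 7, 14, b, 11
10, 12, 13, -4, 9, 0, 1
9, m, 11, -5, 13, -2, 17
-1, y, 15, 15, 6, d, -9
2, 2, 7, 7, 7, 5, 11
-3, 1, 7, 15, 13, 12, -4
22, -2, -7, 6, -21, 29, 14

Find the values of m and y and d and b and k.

Rows 2 and 5 both sum to 41, so that's the common total.
The known cells in row 3 total 43, leaving 41 − 43 = -2 for the blank.
The known cells in column 2 total 25, leaving 41 − 25 = 16 for the blank.
The known cells in column 3 total 46, leaving 41 − 46 = -5 for the blank.
The known cells in row 1 total 43, leaving 41 − 43 = -2 for the blank.
The known cells in row 4 total 42, leaving 41 − 42 = -1 for the blank.

m = -2, y = 16, d = -1, b = -2, k = -5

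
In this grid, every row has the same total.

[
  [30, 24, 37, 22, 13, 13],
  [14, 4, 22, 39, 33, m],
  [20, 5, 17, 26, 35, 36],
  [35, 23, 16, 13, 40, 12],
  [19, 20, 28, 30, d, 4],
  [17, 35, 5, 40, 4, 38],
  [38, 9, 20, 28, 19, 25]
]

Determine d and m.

d = 38, m = 27

Rows 3 and 7 both add up to 139, so every row sums to 139.
Row 5: 19 + 20 + 28 + 30 + 4 = 101, so the missing entry is 139 − 101 = 38.
Row 2: 14 + 4 + 22 + 39 + 33 = 112, so the missing entry is 139 − 112 = 27.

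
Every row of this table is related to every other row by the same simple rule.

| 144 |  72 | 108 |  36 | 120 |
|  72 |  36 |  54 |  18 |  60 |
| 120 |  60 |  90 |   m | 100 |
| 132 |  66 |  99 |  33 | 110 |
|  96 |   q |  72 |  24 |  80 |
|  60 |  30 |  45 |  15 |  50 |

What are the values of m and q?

m = 30, q = 48

Each row is a constant multiple of every other row — this is a multiplication table with the headers hidden.
Row 3 is 120/144 = 5/6 times row 1, so its entry in column 4 is 36 × 5/6 = 30.
Row 5 is 96/144 = 2/3 times row 1, so its entry in column 2 is 72 × 2/3 = 48.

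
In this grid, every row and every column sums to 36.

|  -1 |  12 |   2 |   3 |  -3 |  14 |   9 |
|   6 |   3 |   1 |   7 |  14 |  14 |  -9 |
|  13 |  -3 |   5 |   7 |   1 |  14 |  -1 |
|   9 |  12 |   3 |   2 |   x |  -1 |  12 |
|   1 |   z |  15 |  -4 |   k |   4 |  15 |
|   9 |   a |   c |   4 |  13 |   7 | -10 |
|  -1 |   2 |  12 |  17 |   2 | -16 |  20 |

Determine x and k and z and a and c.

Row 4 has 9 + 12 + 3 + 2 − 1 + 12 = 37; the blank must be 36 − 37 = -1.
Column 5 has -3 + 14 + 1 − 1 + 13 + 2 = 26; the blank must be 36 − 26 = 10.
Row 5 has 1 + 15 − 4 + 10 + 4 + 15 = 41; the blank must be 36 − 41 = -5.
Column 2 has 12 + 3 − 3 + 12 − 5 + 2 = 21; the blank must be 36 − 21 = 15.
Row 6 has 9 + 15 + 4 + 13 + 7 − 10 = 38; the blank must be 36 − 38 = -2.

x = -1, k = 10, z = -5, a = 15, c = -2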